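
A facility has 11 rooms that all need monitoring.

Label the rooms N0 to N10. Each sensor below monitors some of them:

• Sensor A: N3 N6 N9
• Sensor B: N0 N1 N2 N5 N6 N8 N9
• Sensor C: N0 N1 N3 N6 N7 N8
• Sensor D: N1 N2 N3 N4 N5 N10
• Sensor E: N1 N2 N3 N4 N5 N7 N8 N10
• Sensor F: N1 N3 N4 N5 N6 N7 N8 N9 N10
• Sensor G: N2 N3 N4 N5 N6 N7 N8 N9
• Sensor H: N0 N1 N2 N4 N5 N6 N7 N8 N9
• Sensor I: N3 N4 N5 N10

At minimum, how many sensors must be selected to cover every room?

2

Take {H, I}. Their union is {N0, N1, N2, N3, N4, N5, N6, N7, N8, N9, N10}, which is all 11 rooms.
No single sensor has all 11 rooms (the largest, F, has 9), so 2 is optimal.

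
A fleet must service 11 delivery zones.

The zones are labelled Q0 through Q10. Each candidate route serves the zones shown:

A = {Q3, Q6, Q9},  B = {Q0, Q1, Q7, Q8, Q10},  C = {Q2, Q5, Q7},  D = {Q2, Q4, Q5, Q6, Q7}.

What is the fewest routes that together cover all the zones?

A and B and D together: A ∪ B ∪ D = {Q0, Q1, Q2, Q3, Q4, Q5, Q6, Q7, Q8, Q9, Q10} — every zone is covered.
Each route has at most 5 zones, and 2·5 = 10 < 11 — so at least 3 routes are needed, and 3 is optimal.

3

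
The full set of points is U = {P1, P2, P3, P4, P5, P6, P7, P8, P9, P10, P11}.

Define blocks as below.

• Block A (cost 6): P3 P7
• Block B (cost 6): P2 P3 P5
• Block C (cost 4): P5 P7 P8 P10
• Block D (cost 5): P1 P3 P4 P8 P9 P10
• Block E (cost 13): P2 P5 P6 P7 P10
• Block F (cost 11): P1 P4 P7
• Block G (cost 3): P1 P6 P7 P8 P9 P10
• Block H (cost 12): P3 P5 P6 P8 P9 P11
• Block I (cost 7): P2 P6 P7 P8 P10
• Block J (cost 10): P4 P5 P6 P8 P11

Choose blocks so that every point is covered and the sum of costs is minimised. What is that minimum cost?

19

B, G, J together cover every point (B ∪ G ∪ J = {P1, P2, P3, P4, P5, P6, P7, P8, P9, P10, P11}); total cost 6 + 3 + 10 = 19.
The greedy pick G, B, D, J costs 24; no covering selection beats 19.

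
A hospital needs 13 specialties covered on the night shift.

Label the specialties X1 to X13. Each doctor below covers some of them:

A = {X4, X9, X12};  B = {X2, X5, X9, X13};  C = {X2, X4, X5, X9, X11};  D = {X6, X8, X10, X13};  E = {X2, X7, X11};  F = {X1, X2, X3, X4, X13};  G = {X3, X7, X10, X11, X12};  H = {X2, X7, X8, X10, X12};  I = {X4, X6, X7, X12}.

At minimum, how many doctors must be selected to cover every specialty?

Take {C, D, F, I}. Their union is {X1, X2, X3, X4, X5, X6, X7, X8, X9, X10, X11, X12, X13}, which is all 13 specialties.
No 3 of the 9 doctors cover everything (all 84 combinations miss at least one specialty), so 4 is optimal.

4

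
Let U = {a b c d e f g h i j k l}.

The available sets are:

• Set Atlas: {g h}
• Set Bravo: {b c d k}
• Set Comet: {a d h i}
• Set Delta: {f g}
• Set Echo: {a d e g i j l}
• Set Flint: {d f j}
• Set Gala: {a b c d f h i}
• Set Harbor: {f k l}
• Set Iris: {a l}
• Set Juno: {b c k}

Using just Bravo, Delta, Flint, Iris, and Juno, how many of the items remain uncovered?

Union of Bravo, Delta, Flint, Iris, Juno = {a, b, c, d, f, g, j, k, l}.
Not covered: e, h, i — 3 items.

3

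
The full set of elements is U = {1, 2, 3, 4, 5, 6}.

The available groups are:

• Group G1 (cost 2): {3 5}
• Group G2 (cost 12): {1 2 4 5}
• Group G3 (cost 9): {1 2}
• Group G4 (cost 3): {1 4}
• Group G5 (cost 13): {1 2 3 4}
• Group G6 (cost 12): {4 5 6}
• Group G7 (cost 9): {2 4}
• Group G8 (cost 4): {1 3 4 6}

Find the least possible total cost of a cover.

G1, G3, G8 together cover every element (G1 ∪ G3 ∪ G8 = {1, 2, 3, 4, 5, 6}); total cost 2 + 9 + 4 = 15.
No covering selection has total cost below 15.

15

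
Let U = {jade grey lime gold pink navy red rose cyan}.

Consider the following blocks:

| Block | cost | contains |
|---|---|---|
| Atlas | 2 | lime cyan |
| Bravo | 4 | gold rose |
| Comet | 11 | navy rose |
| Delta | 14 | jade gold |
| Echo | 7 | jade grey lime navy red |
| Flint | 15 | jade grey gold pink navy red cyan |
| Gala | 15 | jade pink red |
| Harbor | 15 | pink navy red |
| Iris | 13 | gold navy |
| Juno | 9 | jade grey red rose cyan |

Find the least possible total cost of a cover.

Atlas, Bravo, Flint together cover every item (Atlas ∪ Bravo ∪ Flint = {jade, grey, lime, gold, pink, navy, red, rose, cyan}); total cost 2 + 4 + 15 = 21.
The greedy pick Atlas, Echo, Bravo, Flint costs 28; no covering selection beats 21.

21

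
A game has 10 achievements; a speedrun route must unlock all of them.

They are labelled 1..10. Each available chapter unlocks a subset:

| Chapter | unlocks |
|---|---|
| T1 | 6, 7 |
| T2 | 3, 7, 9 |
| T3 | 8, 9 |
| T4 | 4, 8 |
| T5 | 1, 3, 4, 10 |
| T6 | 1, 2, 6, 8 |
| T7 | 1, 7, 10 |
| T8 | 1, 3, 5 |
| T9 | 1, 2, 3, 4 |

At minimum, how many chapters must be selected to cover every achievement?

Take {T2, T5, T6, T8}. Their union is {1, 2, 3, 4, 5, 6, 7, 8, 9, 10}, which is all 10 achievements.
Only T8 contains 5, so T8 is forced; the remaining 7 achievements need at least 3 more chapters (each remaining chapter adds at most 3) — so at least 4 chapters are needed, and 4 is optimal.

4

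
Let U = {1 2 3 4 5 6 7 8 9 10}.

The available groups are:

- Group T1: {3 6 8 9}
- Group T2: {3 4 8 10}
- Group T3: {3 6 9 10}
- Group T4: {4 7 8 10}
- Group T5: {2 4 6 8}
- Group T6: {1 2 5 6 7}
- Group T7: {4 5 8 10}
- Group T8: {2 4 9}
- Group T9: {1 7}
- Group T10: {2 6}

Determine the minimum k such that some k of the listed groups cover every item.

3

T3 and T4 and T6 together: T3 ∪ T4 ∪ T6 = {1, 2, 3, 4, 5, 6, 7, 8, 9, 10} — every item is covered.
No 2 of the 10 groups cover everything (all 45 combinations miss at least one item), so 3 is optimal.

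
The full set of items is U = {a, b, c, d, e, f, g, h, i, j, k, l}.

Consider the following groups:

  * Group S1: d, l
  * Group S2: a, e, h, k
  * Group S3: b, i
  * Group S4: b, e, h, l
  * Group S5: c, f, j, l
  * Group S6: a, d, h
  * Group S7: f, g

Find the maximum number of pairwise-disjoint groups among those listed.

4

S1, S2, S3, S7 are pairwise disjoint (S1={d,l}; S2={a,e,h,k}; S3={b,i}; S7={f,g}).
Every remaining group overlaps one of these, and no 5 of the listed groups are pairwise disjoint, so 4 is the maximum.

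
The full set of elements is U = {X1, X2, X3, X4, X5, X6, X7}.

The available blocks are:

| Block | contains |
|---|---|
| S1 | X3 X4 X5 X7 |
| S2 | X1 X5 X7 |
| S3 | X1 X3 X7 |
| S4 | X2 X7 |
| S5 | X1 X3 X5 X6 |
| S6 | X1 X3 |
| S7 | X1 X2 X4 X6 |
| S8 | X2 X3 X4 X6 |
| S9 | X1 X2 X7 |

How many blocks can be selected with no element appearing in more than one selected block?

2

S2, S8 are pairwise disjoint (S2={X1,X5,X7}; S8={X2,X3,X4,X6}).
Every remaining block overlaps one of these, and no 3 of the listed blocks are pairwise disjoint, so 2 is the maximum.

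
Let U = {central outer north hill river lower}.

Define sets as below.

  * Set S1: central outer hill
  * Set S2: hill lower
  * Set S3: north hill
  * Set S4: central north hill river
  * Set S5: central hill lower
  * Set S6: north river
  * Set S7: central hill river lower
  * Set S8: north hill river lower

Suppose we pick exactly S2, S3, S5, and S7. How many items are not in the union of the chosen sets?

Union of S2, S3, S5, S7 = {central, north, hill, river, lower}.
Not covered: outer — 1 item.

1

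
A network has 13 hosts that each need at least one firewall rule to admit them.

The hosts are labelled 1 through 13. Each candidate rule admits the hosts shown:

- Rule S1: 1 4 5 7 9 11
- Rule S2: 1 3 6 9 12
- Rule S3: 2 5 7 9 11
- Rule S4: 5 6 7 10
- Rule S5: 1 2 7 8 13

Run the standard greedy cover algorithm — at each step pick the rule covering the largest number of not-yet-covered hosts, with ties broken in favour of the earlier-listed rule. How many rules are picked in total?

Greedy: pick S1 (covers 6 new) → pick S2 (covers 3 new) → pick S5 (covers 3 new) → pick S4 (covers 1 new). Total picks: 4.

4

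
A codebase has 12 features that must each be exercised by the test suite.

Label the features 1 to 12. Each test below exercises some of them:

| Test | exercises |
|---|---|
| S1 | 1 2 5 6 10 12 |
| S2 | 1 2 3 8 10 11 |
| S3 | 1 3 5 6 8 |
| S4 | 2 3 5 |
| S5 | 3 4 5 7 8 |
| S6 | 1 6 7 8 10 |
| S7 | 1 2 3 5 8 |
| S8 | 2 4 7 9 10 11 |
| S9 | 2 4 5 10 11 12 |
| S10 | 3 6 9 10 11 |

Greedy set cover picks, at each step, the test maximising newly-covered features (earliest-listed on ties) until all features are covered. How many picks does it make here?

Greedy: pick S1 (covers 6 new) → pick S5 (covers 4 new) → pick S8 (covers 2 new). Total picks: 3.

3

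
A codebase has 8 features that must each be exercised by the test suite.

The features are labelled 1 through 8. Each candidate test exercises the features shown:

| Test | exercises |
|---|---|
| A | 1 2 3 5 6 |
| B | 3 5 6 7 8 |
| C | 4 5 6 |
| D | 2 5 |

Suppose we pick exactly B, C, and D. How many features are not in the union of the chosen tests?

Union of B, C, D = {2, 3, 4, 5, 6, 7, 8}.
Not covered: 1 — 1 feature.

1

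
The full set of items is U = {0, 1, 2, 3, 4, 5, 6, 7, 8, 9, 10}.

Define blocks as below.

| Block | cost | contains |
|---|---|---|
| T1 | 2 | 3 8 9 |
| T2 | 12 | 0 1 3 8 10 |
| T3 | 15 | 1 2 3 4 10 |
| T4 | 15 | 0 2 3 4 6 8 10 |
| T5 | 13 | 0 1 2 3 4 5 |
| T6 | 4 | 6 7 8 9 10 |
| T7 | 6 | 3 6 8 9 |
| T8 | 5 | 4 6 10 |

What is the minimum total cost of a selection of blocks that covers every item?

T5, T6 together cover every item (T5 ∪ T6 = {0, 1, 2, 3, 4, 5, 6, 7, 8, 9, 10}); total cost 13 + 4 = 17.
The greedy pick T1, T6, T5 costs 19; no covering selection beats 17.

17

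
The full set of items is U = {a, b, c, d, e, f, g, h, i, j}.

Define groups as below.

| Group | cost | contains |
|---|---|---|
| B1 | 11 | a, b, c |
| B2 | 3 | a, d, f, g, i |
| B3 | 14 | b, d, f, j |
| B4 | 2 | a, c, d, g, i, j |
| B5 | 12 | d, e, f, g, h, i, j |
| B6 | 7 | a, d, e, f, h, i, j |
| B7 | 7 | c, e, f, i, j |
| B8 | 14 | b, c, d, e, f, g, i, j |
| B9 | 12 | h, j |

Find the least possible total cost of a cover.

20

B1, B4, B6 together cover every item (B1 ∪ B4 ∪ B6 = {a, b, c, d, e, f, g, h, i, j}); total cost 11 + 2 + 7 = 20.
No covering selection has total cost below 20.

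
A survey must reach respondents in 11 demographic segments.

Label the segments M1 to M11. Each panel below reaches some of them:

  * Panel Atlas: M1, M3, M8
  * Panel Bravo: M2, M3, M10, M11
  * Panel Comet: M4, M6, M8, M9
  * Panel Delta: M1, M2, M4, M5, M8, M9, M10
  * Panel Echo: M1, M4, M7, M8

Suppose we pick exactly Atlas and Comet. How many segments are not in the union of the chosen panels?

Union of Atlas, Comet = {M1, M3, M4, M6, M8, M9}.
Not covered: M2, M5, M7, M10, M11 — 5 segments.

5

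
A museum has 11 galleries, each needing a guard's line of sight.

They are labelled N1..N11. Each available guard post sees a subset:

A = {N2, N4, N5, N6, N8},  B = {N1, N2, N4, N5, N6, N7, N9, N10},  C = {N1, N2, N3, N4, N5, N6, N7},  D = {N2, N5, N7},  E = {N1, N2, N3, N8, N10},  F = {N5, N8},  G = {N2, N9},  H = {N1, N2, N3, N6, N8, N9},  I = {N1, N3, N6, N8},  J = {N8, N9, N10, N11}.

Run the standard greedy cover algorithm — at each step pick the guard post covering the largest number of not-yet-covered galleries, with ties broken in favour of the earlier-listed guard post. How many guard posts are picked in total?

Greedy: pick B (covers 8 new) → pick E (covers 2 new) → pick J (covers 1 new). Total picks: 3.
(The true minimum cover uses only 2 guard posts, so greedy is not optimal here.)

3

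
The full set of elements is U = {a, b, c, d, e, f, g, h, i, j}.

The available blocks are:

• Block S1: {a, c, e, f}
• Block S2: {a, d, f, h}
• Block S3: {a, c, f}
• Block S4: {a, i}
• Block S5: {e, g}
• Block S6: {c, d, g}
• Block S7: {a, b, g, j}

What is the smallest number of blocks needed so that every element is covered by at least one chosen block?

4

S1 and S2 and S4 and S7 together: S1 ∪ S2 ∪ S4 ∪ S7 = {a, b, c, d, e, f, g, h, i, j} — every element is covered.
Only S4 contains i, so S4 is forced; the remaining 8 elements need at least 3 more blocks (each remaining block adds at most 3) — so at least 4 blocks are needed, and 4 is optimal.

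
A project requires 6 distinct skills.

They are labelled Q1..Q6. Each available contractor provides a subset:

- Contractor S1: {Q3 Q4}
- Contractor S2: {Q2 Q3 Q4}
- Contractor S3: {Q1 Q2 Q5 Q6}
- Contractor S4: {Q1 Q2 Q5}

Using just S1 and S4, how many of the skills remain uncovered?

Union of S1, S4 = {Q1, Q2, Q3, Q4, Q5}.
Not covered: Q6 — 1 skill.

1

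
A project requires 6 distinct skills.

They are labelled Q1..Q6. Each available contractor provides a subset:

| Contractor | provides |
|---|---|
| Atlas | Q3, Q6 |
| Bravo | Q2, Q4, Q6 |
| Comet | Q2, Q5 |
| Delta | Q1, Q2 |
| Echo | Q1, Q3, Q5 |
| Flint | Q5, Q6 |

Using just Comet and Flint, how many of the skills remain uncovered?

3

Union of Comet, Flint = {Q2, Q5, Q6}.
Not covered: Q1, Q3, Q4 — 3 skills.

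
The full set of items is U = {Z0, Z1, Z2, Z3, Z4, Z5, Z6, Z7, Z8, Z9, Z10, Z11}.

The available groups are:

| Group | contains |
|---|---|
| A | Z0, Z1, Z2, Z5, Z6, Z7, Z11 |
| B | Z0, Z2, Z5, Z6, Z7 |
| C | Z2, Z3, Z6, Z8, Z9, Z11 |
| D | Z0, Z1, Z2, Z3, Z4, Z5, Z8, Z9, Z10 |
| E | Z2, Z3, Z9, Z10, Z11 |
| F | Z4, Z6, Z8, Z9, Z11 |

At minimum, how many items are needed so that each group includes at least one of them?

Take H = {Z3, Z6}. Each listed group contains at least one of these, so H is a hitting set of size 2.
No single item lies in every group, so at least 2 are needed and 2 is optimal.

2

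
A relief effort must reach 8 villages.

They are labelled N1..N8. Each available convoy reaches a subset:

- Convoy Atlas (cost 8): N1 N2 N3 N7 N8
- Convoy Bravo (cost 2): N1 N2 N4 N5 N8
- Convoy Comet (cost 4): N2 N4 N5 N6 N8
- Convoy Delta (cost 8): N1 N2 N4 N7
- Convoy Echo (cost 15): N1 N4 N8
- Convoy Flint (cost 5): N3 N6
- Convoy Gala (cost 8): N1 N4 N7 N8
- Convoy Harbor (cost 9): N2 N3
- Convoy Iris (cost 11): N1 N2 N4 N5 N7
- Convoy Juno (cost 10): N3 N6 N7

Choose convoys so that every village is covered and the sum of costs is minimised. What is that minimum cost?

Bravo, Juno together cover every village (Bravo ∪ Juno = {N1, N2, N3, N4, N5, N6, N7, N8}); total cost 2 + 10 = 12.
The greedy pick Bravo, Flint, Atlas costs 15; no covering selection beats 12.

12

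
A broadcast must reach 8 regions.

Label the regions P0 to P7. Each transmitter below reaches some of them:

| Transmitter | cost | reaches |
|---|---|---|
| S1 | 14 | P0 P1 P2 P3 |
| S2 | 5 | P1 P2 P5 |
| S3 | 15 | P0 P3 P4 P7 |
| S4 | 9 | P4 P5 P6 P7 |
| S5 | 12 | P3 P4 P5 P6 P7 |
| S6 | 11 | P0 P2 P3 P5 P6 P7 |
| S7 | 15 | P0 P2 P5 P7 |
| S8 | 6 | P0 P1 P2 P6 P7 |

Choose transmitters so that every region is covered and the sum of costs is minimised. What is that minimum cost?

18

S5, S8 together cover every region (S5 ∪ S8 = {P0, P1, P2, P3, P4, P5, P6, P7}); total cost 12 + 6 = 18.
No covering selection has total cost below 18.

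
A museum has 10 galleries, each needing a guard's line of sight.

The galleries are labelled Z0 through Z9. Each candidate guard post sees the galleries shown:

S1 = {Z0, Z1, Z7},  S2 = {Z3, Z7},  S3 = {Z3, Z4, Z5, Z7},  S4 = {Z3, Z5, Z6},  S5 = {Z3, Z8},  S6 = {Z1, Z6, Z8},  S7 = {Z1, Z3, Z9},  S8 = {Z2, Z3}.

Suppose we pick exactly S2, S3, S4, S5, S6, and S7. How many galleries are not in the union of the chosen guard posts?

Union of S2, S3, S4, S5, S6, S7 = {Z1, Z3, Z4, Z5, Z6, Z7, Z8, Z9}.
Not covered: Z0, Z2 — 2 galleries.

2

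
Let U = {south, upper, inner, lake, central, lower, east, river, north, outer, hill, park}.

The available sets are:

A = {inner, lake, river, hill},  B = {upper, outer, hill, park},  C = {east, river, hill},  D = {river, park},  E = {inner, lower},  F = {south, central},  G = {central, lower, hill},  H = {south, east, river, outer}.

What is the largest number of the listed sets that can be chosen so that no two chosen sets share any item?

3

D, E, F are pairwise disjoint (D={river,park}; E={inner,lower}; F={south,central}).
Every remaining set overlaps one of these, and no 4 of the listed sets are pairwise disjoint, so 3 is the maximum.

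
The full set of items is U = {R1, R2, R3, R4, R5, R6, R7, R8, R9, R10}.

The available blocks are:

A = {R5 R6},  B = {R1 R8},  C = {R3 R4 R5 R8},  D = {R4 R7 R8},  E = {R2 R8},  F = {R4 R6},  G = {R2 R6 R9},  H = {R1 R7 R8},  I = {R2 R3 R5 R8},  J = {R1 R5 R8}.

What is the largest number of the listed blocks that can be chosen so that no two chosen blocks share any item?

G, J are pairwise disjoint (G={R2,R6,R9}; J={R1,R5,R8}).
Every remaining block overlaps one of these, and no 3 of the listed blocks are pairwise disjoint, so 2 is the maximum.

2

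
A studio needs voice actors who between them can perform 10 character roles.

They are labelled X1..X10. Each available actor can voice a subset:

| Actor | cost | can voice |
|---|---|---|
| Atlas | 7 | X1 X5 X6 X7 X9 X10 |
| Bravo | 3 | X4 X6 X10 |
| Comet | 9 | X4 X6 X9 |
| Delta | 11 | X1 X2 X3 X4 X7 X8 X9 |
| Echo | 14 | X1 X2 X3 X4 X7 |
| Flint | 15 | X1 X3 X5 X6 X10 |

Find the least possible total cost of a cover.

18

Atlas, Delta together cover every role (Atlas ∪ Delta = {X1, X2, X3, X4, X5, X6, X7, X8, X9, X10}); total cost 7 + 11 = 18.
The greedy pick Bravo, Atlas, Delta costs 21; no covering selection beats 18.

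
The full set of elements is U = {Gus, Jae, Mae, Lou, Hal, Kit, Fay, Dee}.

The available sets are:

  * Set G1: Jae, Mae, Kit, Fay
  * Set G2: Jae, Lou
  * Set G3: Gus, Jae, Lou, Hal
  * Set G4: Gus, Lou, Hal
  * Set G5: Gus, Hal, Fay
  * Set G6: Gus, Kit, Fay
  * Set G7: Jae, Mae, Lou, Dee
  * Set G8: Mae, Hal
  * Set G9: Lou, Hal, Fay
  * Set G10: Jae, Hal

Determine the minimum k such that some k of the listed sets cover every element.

G3, G6, and G7 cover everything between them: the union {Gus, Jae, Mae, Lou, Hal, Kit, Fay, Dee} is all of U.
Only G7 contains Dee, so G7 is forced; the remaining 4 elements need at least 2 more sets (each remaining set adds at most 3) — so at least 3 sets are needed, and 3 is optimal.

3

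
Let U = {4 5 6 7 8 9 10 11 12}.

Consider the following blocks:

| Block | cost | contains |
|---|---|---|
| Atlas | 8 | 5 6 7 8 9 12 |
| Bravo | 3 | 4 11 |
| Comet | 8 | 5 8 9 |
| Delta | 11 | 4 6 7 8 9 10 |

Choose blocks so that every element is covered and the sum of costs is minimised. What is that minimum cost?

22

Atlas, Bravo, Delta together cover every element (Atlas ∪ Bravo ∪ Delta = {4, 5, 6, 7, 8, 9, 10, 11, 12}); total cost 8 + 3 + 11 = 22.
No covering selection has total cost below 22.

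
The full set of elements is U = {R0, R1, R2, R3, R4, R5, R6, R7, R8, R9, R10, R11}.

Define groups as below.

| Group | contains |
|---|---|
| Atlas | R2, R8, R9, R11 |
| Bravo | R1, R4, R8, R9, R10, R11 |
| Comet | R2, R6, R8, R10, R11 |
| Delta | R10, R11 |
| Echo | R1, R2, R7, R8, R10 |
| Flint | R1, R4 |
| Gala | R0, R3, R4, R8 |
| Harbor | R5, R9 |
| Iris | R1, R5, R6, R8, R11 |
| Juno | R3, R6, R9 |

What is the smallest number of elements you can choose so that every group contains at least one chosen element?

4

Take H = {R4, R8, R9, R10}. Each listed group contains at least one of these, so H is a hitting set of size 4.
No choice of 3 elements meets every group, so 4 is the minimum.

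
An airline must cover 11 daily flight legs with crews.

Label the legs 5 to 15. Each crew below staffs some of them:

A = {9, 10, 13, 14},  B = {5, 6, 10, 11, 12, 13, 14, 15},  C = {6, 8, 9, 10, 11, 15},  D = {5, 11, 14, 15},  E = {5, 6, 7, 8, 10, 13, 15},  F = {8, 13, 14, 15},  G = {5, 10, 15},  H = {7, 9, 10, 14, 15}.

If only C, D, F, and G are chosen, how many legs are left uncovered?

2

Union of C, D, F, G = {5, 6, 8, 9, 10, 11, 13, 14, 15}.
Not covered: 7, 12 — 2 legs.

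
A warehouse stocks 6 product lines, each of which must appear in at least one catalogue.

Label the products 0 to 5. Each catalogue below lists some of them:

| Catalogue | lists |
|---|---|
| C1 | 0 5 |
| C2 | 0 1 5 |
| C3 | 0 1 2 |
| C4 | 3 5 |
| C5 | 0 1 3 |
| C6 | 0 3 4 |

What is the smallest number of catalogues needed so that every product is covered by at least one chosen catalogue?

C1 and C3 and C6 together: C1 ∪ C3 ∪ C6 = {0, 1, 2, 3, 4, 5} — every product is covered.
Only C3 contains 2, so C3 is forced; the remaining 3 products need at least 2 more catalogues (each remaining catalogue adds at most 2) — so at least 3 catalogues are needed, and 3 is optimal.

3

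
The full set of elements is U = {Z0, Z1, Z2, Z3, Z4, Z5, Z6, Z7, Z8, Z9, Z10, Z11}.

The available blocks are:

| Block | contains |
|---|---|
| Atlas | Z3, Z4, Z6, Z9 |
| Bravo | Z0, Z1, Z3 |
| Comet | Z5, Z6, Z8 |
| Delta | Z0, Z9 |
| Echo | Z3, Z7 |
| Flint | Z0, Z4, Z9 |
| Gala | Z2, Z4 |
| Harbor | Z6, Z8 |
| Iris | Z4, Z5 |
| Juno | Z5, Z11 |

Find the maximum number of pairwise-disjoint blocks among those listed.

Delta, Echo, Gala, Harbor, Juno are pairwise disjoint (Delta={Z0,Z9}; Echo={Z3,Z7}; Gala={Z2,Z4}; Harbor={Z6,Z8}; Juno={Z5,Z11}).
Every remaining block overlaps one of these, and no 6 of the listed blocks are pairwise disjoint, so 5 is the maximum.

5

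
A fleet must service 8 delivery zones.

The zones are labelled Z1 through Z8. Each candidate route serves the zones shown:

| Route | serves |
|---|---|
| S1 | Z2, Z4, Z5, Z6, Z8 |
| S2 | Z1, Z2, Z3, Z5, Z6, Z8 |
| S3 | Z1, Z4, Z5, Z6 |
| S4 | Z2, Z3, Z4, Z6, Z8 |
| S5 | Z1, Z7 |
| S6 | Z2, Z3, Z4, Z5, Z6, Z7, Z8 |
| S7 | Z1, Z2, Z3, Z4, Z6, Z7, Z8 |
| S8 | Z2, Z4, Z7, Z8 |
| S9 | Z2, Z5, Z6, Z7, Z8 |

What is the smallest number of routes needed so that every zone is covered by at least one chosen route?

S1 and S7 together: S1 ∪ S7 = {Z1, Z2, Z3, Z4, Z5, Z6, Z7, Z8} — every zone is covered.
No single route has all 8 zones (the largest, S6, has 7), so 2 is optimal.

2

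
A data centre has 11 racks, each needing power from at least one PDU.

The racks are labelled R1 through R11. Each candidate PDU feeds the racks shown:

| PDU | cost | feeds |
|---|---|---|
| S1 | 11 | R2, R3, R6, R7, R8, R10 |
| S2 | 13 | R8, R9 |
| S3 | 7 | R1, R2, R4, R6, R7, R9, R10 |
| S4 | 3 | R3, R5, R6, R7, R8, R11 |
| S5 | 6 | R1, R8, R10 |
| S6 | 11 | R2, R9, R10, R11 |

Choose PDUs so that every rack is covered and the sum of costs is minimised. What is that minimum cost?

10

S3, S4 together cover every rack (S3 ∪ S4 = {R1, R2, R3, R4, R5, R6, R7, R8, R9, R10, R11}); total cost 7 + 3 = 10.
No covering selection has total cost below 10.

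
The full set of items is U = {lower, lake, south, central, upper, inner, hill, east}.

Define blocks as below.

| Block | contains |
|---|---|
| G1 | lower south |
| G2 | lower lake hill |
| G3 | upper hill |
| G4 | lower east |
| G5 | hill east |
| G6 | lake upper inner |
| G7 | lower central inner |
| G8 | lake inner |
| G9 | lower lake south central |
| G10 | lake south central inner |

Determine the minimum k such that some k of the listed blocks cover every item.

G5, G6, and G9 cover everything between them: the union {lower, lake, south, central, upper, inner, hill, east} is all of U.
No 2 of the 10 blocks cover everything (all 45 combinations miss at least one item), so 3 is optimal.

3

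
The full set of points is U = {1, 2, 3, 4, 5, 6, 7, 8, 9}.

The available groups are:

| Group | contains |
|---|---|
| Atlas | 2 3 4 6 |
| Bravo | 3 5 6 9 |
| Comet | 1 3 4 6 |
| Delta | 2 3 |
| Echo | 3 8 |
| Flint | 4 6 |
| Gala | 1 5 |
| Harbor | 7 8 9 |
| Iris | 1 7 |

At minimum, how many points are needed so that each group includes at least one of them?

4

H = {1, 3, 6, 9} meets every group (each contains at least one member of H), and |H| = 4.
The groups Delta, Flint, Gala, Harbor are pairwise disjoint, so any hitting set needs a separate point for each — at least 4. Hence 4 is optimal.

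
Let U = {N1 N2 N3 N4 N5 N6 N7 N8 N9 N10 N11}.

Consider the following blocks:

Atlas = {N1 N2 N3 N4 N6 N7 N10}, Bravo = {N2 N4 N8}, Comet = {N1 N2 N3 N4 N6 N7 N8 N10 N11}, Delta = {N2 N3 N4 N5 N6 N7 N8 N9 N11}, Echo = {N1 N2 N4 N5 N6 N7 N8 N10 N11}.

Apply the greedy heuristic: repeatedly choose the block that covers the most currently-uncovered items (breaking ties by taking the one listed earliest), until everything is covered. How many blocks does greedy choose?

Greedy: pick Comet (covers 9 new) → pick Delta (covers 2 new). Total picks: 2.

2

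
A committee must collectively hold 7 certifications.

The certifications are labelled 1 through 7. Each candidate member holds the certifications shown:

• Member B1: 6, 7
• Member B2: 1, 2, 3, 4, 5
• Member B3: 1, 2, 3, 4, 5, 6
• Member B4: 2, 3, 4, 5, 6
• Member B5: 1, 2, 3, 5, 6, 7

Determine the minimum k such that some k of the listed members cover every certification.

2

Take {B1, B2}. Their union is {1, 2, 3, 4, 5, 6, 7}, which is all 7 certifications.
No single member has all 7 certifications (the largest, B3, has 6), so 2 is optimal.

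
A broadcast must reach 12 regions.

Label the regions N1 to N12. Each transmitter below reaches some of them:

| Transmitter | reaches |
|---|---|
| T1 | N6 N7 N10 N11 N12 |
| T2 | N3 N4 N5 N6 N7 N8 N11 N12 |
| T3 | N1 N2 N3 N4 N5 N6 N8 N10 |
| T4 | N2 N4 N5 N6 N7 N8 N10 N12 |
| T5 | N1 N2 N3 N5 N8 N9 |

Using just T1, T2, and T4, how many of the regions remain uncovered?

2

Union of T1, T2, T4 = {N2, N3, N4, N5, N6, N7, N8, N10, N11, N12}.
Not covered: N1, N9 — 2 regions.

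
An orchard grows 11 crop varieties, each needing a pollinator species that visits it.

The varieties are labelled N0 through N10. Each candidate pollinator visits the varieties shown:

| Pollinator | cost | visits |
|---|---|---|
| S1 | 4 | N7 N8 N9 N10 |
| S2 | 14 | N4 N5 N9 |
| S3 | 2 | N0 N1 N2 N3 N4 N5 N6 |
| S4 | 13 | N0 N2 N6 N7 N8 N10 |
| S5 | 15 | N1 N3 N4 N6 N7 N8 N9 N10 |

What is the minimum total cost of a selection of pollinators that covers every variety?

6

S1, S3 together cover every variety (S1 ∪ S3 = {N0, N1, N2, N3, N4, N5, N6, N7, N8, N9, N10}); total cost 4 + 2 = 6.
No covering selection has total cost below 6.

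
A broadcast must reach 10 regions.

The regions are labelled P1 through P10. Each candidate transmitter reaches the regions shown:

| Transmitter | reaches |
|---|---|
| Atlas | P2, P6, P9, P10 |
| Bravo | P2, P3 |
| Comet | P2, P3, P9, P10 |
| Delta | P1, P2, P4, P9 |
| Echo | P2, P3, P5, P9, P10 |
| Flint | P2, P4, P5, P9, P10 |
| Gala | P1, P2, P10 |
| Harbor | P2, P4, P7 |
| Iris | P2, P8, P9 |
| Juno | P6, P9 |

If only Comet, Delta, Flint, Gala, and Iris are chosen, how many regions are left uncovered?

2

Union of Comet, Delta, Flint, Gala, Iris = {P1, P2, P3, P4, P5, P8, P9, P10}.
Not covered: P6, P7 — 2 regions.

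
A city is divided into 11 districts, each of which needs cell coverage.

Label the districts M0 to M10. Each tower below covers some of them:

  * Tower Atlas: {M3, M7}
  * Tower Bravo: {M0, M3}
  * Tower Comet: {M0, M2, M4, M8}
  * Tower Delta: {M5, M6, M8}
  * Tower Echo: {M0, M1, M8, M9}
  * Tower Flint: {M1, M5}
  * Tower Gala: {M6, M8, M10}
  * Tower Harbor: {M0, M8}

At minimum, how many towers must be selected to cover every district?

Take {Atlas, Comet, Delta, Echo, Gala}. Their union is {M0, M1, M2, M3, M4, M5, M6, M7, M8, M9, M10}, which is all 11 districts.
Only Comet contains M2, so Comet is forced; the remaining 7 districts need at least 4 more towers (each remaining tower adds at most 2) — so at least 5 towers are needed, and 5 is optimal.

5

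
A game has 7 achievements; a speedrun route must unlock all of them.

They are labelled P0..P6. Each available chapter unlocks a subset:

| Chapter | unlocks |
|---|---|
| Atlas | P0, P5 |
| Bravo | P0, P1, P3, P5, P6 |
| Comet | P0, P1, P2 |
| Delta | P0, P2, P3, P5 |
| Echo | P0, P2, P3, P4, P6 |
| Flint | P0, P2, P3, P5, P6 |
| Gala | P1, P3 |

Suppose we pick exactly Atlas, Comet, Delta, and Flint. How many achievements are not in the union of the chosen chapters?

Union of Atlas, Comet, Delta, Flint = {P0, P1, P2, P3, P5, P6}.
Not covered: P4 — 1 achievement.

1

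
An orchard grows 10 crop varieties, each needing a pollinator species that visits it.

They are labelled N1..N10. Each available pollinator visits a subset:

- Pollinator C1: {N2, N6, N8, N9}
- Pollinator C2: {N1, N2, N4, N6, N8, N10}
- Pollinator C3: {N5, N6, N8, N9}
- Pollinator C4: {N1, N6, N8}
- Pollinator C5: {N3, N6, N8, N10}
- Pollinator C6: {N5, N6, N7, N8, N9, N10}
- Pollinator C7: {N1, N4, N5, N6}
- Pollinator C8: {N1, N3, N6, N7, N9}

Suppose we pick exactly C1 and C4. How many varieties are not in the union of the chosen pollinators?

Union of C1, C4 = {N1, N2, N6, N8, N9}.
Not covered: N3, N4, N5, N7, N10 — 5 varieties.

5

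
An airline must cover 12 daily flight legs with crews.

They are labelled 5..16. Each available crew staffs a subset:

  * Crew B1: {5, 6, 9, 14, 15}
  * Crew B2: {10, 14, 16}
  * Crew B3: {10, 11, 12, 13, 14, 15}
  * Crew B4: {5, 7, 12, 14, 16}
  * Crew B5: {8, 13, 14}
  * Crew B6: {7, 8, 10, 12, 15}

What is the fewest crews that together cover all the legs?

Take {B1, B3, B4, B5}. Their union is {5, 6, 7, 8, 9, 10, 11, 12, 13, 14, 15, 16}, which is all 12 legs.
No 3 of the 6 crews cover everything (all 20 combinations miss at least one leg), so 4 is optimal.

4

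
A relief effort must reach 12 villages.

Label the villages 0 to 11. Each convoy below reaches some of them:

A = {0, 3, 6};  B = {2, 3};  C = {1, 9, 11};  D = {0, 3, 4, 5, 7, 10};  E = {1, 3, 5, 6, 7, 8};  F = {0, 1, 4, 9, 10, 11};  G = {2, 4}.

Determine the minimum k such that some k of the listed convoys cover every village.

3

B and E and F together: B ∪ E ∪ F = {0, 1, 2, 3, 4, 5, 6, 7, 8, 9, 10, 11} — every village is covered.
Only E contains 8, so E is forced; the remaining 6 villages need at least 2 more convoys (each remaining convoy adds at most 5) — so at least 3 convoys are needed, and 3 is optimal.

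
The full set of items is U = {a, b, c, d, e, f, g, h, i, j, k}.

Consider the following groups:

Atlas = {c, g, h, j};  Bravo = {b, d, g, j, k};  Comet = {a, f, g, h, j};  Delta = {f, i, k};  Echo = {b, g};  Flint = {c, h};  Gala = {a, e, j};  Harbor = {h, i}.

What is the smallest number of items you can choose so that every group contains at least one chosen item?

The 4 items {b, h, j, k} hit every group.
The groups Delta, Echo, Flint, Gala are pairwise disjoint, so any hitting set needs a separate item for each — at least 4. Hence 4 is optimal.

4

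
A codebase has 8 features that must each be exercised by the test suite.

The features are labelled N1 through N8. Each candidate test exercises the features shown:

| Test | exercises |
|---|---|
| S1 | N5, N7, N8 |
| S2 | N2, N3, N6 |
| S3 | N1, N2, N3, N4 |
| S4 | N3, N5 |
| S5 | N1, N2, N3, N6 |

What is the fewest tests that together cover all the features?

S1 and S2 and S3 together: S1 ∪ S2 ∪ S3 = {N1, N2, N3, N4, N5, N6, N7, N8} — every feature is covered.
Only S3 contains N4, so S3 is forced; the remaining 4 features need at least 2 more tests (each remaining test adds at most 3) — so at least 3 tests are needed, and 3 is optimal.

3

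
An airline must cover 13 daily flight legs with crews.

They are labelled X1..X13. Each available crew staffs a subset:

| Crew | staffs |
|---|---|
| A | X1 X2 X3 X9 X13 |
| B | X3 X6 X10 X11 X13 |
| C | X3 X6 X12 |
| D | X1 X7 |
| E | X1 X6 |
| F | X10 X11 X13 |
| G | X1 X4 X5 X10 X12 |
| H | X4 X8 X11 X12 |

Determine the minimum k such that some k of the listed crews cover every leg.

Take {A, B, D, G, H}. Their union is {X1, X2, X3, X4, X5, X6, X7, X8, X9, X10, X11, X12, X13}, which is all 13 legs.
No 4 of the 8 crews cover everything (all 70 combinations miss at least one leg), so 5 is optimal.

5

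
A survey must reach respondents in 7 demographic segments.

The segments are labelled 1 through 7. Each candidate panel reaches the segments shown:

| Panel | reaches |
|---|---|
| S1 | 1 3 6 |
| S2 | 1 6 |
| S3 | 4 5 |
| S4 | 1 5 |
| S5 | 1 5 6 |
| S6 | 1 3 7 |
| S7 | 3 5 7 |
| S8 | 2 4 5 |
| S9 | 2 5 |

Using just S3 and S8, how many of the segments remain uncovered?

Union of S3, S8 = {2, 4, 5}.
Not covered: 1, 3, 6, 7 — 4 segments.

4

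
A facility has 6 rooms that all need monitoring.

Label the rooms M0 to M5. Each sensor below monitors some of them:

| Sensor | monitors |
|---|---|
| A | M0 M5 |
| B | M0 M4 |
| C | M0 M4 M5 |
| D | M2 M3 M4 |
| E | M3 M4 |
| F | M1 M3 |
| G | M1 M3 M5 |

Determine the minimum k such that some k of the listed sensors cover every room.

C and D and F together: C ∪ D ∪ F = {M0, M1, M2, M3, M4, M5} — every room is covered.
Only D contains M2, so D is forced; the remaining 3 rooms need at least 2 more sensors (each remaining sensor adds at most 2) — so at least 3 sensors are needed, and 3 is optimal.

3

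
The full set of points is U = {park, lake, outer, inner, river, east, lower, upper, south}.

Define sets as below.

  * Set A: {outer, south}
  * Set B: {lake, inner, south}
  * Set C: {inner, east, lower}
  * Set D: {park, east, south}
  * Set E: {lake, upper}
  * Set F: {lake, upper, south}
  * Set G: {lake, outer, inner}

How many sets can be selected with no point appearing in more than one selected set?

A, C, E are pairwise disjoint (A={outer,south}; C={inner,east,lower}; E={lake,upper}).
Every remaining set overlaps one of these, and no 4 of the listed sets are pairwise disjoint, so 3 is the maximum.

3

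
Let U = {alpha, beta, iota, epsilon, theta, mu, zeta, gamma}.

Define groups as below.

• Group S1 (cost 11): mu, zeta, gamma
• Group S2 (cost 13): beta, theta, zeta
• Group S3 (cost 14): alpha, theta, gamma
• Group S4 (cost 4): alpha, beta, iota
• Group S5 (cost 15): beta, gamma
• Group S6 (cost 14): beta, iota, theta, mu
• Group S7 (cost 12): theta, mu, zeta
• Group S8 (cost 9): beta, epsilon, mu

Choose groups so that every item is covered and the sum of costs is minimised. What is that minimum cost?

36

S1, S4, S7, S8 together cover every item (S1 ∪ S4 ∪ S7 ∪ S8 = {alpha, beta, iota, epsilon, theta, mu, zeta, gamma}); total cost 11 + 4 + 12 + 9 = 36.
No covering selection has total cost below 36.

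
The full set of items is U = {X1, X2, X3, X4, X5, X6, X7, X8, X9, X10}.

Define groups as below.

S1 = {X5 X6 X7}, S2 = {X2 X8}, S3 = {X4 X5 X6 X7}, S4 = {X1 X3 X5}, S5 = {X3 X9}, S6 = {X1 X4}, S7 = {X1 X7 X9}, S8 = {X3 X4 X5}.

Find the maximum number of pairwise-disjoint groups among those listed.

4

S1, S2, S5, S6 are pairwise disjoint (S1={X5,X6,X7}; S2={X2,X8}; S5={X3,X9}; S6={X1,X4}).
Every remaining group overlaps one of these, and no 5 of the listed groups are pairwise disjoint, so 4 is the maximum.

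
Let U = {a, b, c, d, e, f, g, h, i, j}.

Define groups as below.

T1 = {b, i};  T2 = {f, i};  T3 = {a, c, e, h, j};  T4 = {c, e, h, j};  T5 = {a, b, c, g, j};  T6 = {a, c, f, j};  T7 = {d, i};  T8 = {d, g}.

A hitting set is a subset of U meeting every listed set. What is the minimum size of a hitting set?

The 3 items {g, i, j} hit every group.
The groups T2, T3, T8 are pairwise disjoint, so any hitting set needs a separate item for each — at least 3. Hence 3 is optimal.

3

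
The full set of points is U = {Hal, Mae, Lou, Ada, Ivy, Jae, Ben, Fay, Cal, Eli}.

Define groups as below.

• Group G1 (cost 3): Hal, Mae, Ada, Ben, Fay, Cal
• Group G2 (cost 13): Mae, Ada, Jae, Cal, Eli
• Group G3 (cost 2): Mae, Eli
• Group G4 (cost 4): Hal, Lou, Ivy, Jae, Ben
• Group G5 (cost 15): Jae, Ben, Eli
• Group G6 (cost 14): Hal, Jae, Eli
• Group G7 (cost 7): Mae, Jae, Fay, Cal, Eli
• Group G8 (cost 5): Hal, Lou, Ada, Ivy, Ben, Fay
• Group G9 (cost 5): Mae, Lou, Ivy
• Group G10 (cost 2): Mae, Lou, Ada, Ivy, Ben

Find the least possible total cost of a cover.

G1, G3, G4 together cover every point (G1 ∪ G3 ∪ G4 = {Hal, Mae, Lou, Ada, Ivy, Jae, Ben, Fay, Cal, Eli}); total cost 3 + 2 + 4 = 9.
The greedy pick G10, G1, G3, G4 costs 11; no covering selection beats 9.

9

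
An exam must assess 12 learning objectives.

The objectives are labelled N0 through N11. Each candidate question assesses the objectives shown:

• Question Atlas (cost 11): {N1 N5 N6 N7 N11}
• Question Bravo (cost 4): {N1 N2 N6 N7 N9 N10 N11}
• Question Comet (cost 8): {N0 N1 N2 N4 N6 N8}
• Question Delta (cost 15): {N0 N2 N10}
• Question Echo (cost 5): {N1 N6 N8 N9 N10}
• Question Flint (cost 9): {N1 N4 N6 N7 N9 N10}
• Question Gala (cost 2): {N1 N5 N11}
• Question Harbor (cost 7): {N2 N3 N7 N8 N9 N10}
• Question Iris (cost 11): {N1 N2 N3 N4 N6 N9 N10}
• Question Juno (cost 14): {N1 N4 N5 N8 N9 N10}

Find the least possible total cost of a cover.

Comet, Gala, Harbor together cover every objective (Comet ∪ Gala ∪ Harbor = {N0, N1, N2, N3, N4, N5, N6, N7, N8, N9, N10, N11}); total cost 8 + 2 + 7 = 17.
The greedy pick Bravo, Gala, Comet, Harbor costs 21; no covering selection beats 17.

17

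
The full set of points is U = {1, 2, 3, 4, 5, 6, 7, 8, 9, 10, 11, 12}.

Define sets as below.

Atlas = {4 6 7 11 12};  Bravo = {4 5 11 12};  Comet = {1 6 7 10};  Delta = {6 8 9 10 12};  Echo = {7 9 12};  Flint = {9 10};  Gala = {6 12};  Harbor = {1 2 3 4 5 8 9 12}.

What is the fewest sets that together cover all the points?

3

Atlas, Delta, and Harbor cover everything between them: the union {1, 2, 3, 4, 5, 6, 7, 8, 9, 10, 11, 12} is all of U.
Only Harbor contains 2, so Harbor is forced; the remaining 4 points need at least 2 more sets (each remaining set adds at most 3) — so at least 3 sets are needed, and 3 is optimal.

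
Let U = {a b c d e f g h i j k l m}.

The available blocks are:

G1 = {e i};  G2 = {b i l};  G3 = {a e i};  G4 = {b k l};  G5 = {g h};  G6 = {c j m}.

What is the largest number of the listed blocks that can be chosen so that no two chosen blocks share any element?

G1, G4, G5, G6 are pairwise disjoint (G1={e,i}; G4={b,k,l}; G5={g,h}; G6={c,j,m}).
Every remaining block overlaps one of these, and no 5 of the listed blocks are pairwise disjoint, so 4 is the maximum.

4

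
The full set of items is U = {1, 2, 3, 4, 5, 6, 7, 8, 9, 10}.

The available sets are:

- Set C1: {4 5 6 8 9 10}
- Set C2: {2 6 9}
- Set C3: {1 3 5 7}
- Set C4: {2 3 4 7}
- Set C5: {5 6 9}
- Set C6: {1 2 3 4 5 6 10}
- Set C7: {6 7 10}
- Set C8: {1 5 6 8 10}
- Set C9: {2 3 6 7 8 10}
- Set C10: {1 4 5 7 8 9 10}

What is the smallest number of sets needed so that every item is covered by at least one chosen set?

2

C9 and C10 together: C9 ∪ C10 = {1, 2, 3, 4, 5, 6, 7, 8, 9, 10} — every item is covered.
No single set has all 10 items (the largest, C6, has 7), so 2 is optimal.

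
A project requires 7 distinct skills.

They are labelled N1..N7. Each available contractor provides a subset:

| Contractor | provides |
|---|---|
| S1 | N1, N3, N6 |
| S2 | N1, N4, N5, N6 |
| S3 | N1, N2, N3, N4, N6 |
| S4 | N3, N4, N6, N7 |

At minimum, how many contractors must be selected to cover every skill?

S2 and S3 and S4 together: S2 ∪ S3 ∪ S4 = {N1, N2, N3, N4, N5, N6, N7} — every skill is covered.
Only S3 contains N2, so S3 is forced; the remaining 2 skills need at least 2 more contractors (each remaining contractor adds at most 1) — so at least 3 contractors are needed, and 3 is optimal.

3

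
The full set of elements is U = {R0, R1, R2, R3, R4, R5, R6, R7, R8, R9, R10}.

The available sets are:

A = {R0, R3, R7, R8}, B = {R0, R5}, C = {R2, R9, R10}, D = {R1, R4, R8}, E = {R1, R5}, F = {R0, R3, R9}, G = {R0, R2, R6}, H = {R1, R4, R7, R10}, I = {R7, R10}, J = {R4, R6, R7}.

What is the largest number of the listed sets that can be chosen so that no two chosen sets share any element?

C, E, J are pairwise disjoint (C={R2,R9,R10}; E={R1,R5}; J={R4,R6,R7}).
Every remaining set overlaps one of these, and no 4 of the listed sets are pairwise disjoint, so 3 is the maximum.

3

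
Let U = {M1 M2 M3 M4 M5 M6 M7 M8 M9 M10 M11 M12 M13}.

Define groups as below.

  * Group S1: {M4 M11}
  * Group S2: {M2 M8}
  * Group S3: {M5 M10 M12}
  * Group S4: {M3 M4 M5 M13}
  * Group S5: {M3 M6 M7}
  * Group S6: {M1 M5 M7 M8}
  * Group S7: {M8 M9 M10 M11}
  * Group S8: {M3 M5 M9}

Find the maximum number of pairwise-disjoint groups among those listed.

4

S1, S2, S3, S5 are pairwise disjoint (S1={M4,M11}; S2={M2,M8}; S3={M5,M10,M12}; S5={M3,M6,M7}).
Every remaining group overlaps one of these, and no 5 of the listed groups are pairwise disjoint, so 4 is the maximum.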